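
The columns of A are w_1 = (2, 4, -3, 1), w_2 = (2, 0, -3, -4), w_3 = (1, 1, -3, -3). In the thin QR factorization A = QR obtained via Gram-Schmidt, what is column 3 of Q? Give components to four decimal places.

w_1 = (2, 4, -3, 1); ‖w_1‖ = 5.4772, so q_1 = (0.3651, 0.7303, -0.5477, 0.1826).
q_1·w_2 = 0.3651·2 + 0.7303·0 + (-0.5477)·(-3) + 0.1826·(-4) = 1.6432.
u_2 = w_2 − 1.6432·q_1 = (1.4000, -1.2000, -2.1000, -4.3000).
‖u_2‖ = 5.1284, so q_2 = (0.2730, -0.2340, -0.4095, -0.8385).
q_1·w_3 = 0.3651·1 + 0.7303·1 + (-0.5477)·(-3) + 0.1826·(-3) = 2.1909; q_2·w_3 = 0.2730·1 + (-0.2340)·1 + (-0.4095)·(-3) + (-0.8385)·(-3) = 3.7829.
u_3 = w_3 − 2.1909·q_1 − 3.7829·q_2 = (-0.8327, 0.2852, -0.2510, -0.2281).
‖u_3‖ = 0.9433, so q_3 = (-0.8828, 0.3023, -0.2660, -0.2419).

q_3 = (-0.8828, 0.3023, -0.2660, -0.2419)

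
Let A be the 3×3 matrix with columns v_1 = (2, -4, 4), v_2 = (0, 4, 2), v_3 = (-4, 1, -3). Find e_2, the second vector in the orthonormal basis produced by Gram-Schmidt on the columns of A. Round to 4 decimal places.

e_2 = (0.1041, 0.7288, 0.6768)

v_1 = (2, -4, 4); ‖v_1‖ = 6.0000, so e_1 = (0.3333, -0.6667, 0.6667).
e_1·v_2 = 0.3333·0 + (-0.6667)·4 + 0.6667·2 = -1.3333.
u_2 = v_2 + 1.3333·e_1 = (0.4444, 3.1111, 2.8889).
‖u_2‖ = 4.2687, so e_2 = (0.1041, 0.7288, 0.6768).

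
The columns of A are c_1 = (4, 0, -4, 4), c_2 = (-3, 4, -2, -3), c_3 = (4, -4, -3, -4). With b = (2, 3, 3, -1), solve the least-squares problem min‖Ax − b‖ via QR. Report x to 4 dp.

x = (-0.1385, -0.0139, -0.1312)

e_1 = c_1/‖c_1‖ = (4, 0, -4, 4)/6.9282 = (0.5774, 0.0000, -0.5774, 0.5774).
r_{12} = e_1·c_2 = -2.3094.
u_2 = c_2 + 2.3094·e_1 = (-1.6667, 4.0000, -3.3333, -1.6667).
‖u_2‖ = 5.7155, so e_2 = (-0.2916, 0.6999, -0.5832, -0.2916).
r_{13} = e_1·c_3 = 1.7321; r_{23} = e_2·c_3 = -1.0498.
u_3 = c_3 − 1.7321·e_1 + 1.0498·e_2 = (2.6939, -3.2653, -2.6122, -5.3061).
‖u_3‖ = 7.2731, so e_3 = (0.3704, -0.4490, -0.3592, -0.7296).
Qᵀb = (-1.1547, 0.0583, -0.9540).
Back-substitute: x_3 = -0.9540/7.2731 = -0.1312.
x_2 = (0.0583 + 1.0498·(-0.1312))/5.7155 = -0.0139.
x_1 = (-1.1547 + 2.3094·(-0.0139) − 1.7321·(-0.1312))/6.9282 = -0.1385.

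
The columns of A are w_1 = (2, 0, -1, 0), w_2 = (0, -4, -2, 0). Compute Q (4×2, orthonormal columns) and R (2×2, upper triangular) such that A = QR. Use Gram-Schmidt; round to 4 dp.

Q = [[0.8944, -0.1826], [0.0000, -0.9129], [-0.4472, -0.3651], [0.0000, 0.0000]], R = [[2.2361, 0.8944], [0.0000, 4.3818]]

w_1 = (2, 0, -1, 0); ‖w_1‖ = 2.2361, so e_1 = (0.8944, 0.0000, -0.4472, 0.0000).
e_1·w_2 = 0.8944·0 + 0.0000·(-4) + (-0.4472)·(-2) + 0.0000·0 = 0.8944.
u_2 = w_2 − 0.8944·e_1 = (-0.8000, -4.0000, -1.6000, 0.0000).
‖u_2‖ = 4.3818, so e_2 = (-0.1826, -0.9129, -0.3651, 0.0000).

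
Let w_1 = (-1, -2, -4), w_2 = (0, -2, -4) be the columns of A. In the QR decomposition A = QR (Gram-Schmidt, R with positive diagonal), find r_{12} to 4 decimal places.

r_{12} = 4.3644

w_1 = (-1, -2, -4); ‖w_1‖ = 4.5826, so q_1 = (-0.2182, -0.4364, -0.8729).
r_{12} = q_1·w_2 = 4.3644.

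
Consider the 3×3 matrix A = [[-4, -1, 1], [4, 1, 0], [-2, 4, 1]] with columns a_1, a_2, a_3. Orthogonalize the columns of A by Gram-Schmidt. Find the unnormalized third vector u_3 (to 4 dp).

q_1 = a_1/‖a_1‖ = (-4, 4, -2)/6.0000 = (-0.6667, 0.6667, -0.3333).
r_{12} = q_1·a_2 = 0.0000.
u_2 = a_2 + 0.0000·q_1 = (-1.0000, 1.0000, 4.0000).
‖u_2‖ = 4.2426, so q_2 = (-0.2357, 0.2357, 0.9428).
r_{13} = q_1·a_3 = -1.0000; r_{23} = q_2·a_3 = 0.7071.
u_3 = a_3 + 1.0000·q_1 − 0.7071·q_2 = (0.5000, 0.5000, 0.0000).

u_3 = (0.5000, 0.5000, 0.0000)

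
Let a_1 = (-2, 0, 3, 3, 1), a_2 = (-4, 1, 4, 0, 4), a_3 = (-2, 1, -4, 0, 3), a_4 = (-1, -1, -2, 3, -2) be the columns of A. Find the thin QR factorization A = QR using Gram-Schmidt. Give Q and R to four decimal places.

Q = [[-0.4170, -0.3909, -0.3267, -0.7416], [0.0000, 0.2043, 0.1157, -0.3186], [0.6255, 0.1777, -0.7504, -0.1173], [0.6255, -0.6396, 0.4010, -0.1955], [0.2085, 0.6040, 0.3948, -0.5446]], R = [[4.7958, 5.0043, -1.0426, 0.6255], [0.0000, 4.8945, 2.0875, -3.2956], [0.0000, 0.0000, 4.9553, 2.1253], [0.0000, 0.0000, 0.0000, 1.7974]]

a_1 = (-2, 0, 3, 3, 1); ‖a_1‖ = 4.7958, so q_1 = (-0.4170, 0.0000, 0.6255, 0.6255, 0.2085).
q_1·a_2 = (-0.4170)·(-4) + 0.0000·1 + 0.6255·4 + 0.6255·0 + 0.2085·4 = 5.0043.
u_2 = a_2 − 5.0043·q_1 = (-1.9130, 1.0000, 0.8696, -3.1304, 2.9565).
‖u_2‖ = 4.8945, so q_2 = (-0.3909, 0.2043, 0.1777, -0.6396, 0.6040).
q_1·a_3 = (-0.4170)·(-2) + 0.0000·1 + 0.6255·(-4) + 0.6255·0 + 0.2085·3 = -1.0426; q_2·a_3 = (-0.3909)·(-2) + 0.2043·1 + 0.1777·(-4) + (-0.6396)·0 + 0.6040·3 = 2.0875.
u_3 = a_3 + 1.0426·q_1 − 2.0875·q_2 = (-1.6189, 0.5735, -3.7187, 1.9873, 1.9564).
‖u_3‖ = 4.9553, so q_3 = (-0.3267, 0.1157, -0.7504, 0.4010, 0.3948).
q_1·a_4 = (-0.4170)·(-1) + 0.0000·(-1) + 0.6255·(-2) + 0.6255·3 + 0.2085·(-2) = 0.6255; q_2·a_4 = (-0.3909)·(-1) + 0.2043·(-1) + 0.1777·(-2) + (-0.6396)·3 + 0.6040·(-2) = -3.2956; q_3·a_4 = (-0.3267)·(-1) + 0.1157·(-1) + (-0.7504)·(-2) + 0.4010·3 + 0.3948·(-2) = 2.1253.
u_4 = a_4 − 0.6255·q_1 + 3.2956·q_2 − 2.1253·q_3 = (-1.3329, -0.5727, -0.2109, -0.3514, -0.9789).
‖u_4‖ = 1.7974, so q_4 = (-0.7416, -0.3186, -0.1173, -0.1955, -0.5446).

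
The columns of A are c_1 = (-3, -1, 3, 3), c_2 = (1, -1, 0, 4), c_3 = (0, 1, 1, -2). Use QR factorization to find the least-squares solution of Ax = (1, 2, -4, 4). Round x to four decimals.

x = (-0.5357, 0.4762, -1.3095)

c_1 = (-3, -1, 3, 3); ‖c_1‖ = 5.2915, so e_1 = (-0.5669, -0.1890, 0.5669, 0.5669).
e_1·c_2 = (-0.5669)·1 + (-0.1890)·(-1) + 0.5669·0 + 0.5669·4 = 1.8898.
u_2 = c_2 − 1.8898·e_1 = (2.0714, -0.6429, -1.0714, 2.9286).
‖u_2‖ = 3.7985, so e_2 = (0.5453, -0.1692, -0.2821, 0.7710).
e_1·c_3 = (-0.5669)·0 + (-0.1890)·1 + 0.5669·1 + 0.5669·(-2) = -0.7559; e_2·c_3 = 0.5453·0 + (-0.1692)·1 + (-0.2821)·1 + 0.7710·(-2) = -1.9933.
u_3 = c_3 + 0.7559·e_1 + 1.9933·e_2 = (0.6584, 0.5198, 0.8663, -0.0347).
‖u_3‖ = 1.2064, so e_3 = (0.5458, 0.4309, 0.7181, -0.0287).
Qᵀb = (-0.9449, 4.4190, -1.5798).
Back-substitute: x_3 = -1.5798/1.2064 = -1.3095.
x_2 = (4.4190 + 1.9933·(-1.3095))/3.7985 = 0.4762.
x_1 = (-0.9449 − 1.8898·0.4762 + 0.7559·(-1.3095))/5.2915 = -0.5357.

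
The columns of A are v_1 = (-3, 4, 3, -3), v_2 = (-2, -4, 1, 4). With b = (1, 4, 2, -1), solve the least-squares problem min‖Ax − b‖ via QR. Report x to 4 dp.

v_1 = (-3, 4, 3, -3); ‖v_1‖ = 6.5574, so e_1 = (-0.4575, 0.6100, 0.4575, -0.4575).
e_1·v_2 = (-0.4575)·(-2) + 0.6100·(-4) + 0.4575·1 + (-0.4575)·4 = -2.8975.
u_2 = v_2 + 2.8975·e_1 = (-3.3256, -2.2326, 2.3256, 2.6744).
‖u_2‖ = 5.3483, so e_2 = (-0.6218, -0.4174, 0.4348, 0.5000).
Qᵀb = (3.3550, -1.9219).
Back-substitute: x_2 = -1.9219/5.3483 = -0.3593.
x_1 = (3.3550 + 2.8975·(-0.3593))/6.5574 = 0.3528.

x = (0.3528, -0.3593)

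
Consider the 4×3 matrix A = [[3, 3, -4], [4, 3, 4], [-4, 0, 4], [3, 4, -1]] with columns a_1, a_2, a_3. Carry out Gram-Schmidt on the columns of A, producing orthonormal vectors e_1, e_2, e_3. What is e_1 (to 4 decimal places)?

e_1 = (0.4243, 0.5657, -0.5657, 0.4243)

a_1 = (3, 4, -4, 3); ‖a_1‖ = 7.0711, so e_1 = (0.4243, 0.5657, -0.5657, 0.4243).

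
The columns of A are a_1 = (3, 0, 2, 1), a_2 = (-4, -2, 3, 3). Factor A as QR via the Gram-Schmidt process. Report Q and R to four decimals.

Q = [[0.8018, -0.5493], [0.0000, -0.3272], [0.5345, 0.5610], [0.2673, 0.5259]], R = [[3.7417, -0.8018], [0.0000, 6.1120]]

a_1 = (3, 0, 2, 1); ‖a_1‖ = 3.7417, so q_1 = (0.8018, 0.0000, 0.5345, 0.2673).
q_1·a_2 = 0.8018·(-4) + 0.0000·(-2) + 0.5345·3 + 0.2673·3 = -0.8018.
u_2 = a_2 + 0.8018·q_1 = (-3.3571, -2.0000, 3.4286, 3.2143).
‖u_2‖ = 6.1120, so q_2 = (-0.5493, -0.3272, 0.5610, 0.5259).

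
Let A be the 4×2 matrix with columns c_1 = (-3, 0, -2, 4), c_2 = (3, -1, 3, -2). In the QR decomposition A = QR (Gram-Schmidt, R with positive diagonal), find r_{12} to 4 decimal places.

c_1 = (-3, 0, -2, 4); ‖c_1‖ = 5.3852, so q_1 = (-0.5571, 0.0000, -0.3714, 0.7428).
r_{12} = q_1·c_2 = -4.2710.

r_{12} = -4.2710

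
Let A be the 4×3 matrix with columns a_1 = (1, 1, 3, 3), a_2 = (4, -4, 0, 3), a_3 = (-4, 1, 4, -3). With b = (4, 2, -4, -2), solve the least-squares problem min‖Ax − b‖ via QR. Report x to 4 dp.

x = (-0.3562, -0.5418, -0.9456)

a_1 = (1, 1, 3, 3); ‖a_1‖ = 4.4721, so q_1 = (0.2236, 0.2236, 0.6708, 0.6708).
q_1·a_2 = 0.2236·4 + 0.2236·(-4) + 0.6708·0 + 0.6708·3 = 2.0125.
u_2 = a_2 − 2.0125·q_1 = (3.5500, -4.4500, -1.3500, 1.6500).
‖u_2‖ = 6.0787, so q_2 = (0.5840, -0.7321, -0.2221, 0.2714).
q_1·a_3 = 0.2236·(-4) + 0.2236·1 + 0.6708·4 + 0.6708·(-3) = 0.0000; q_2·a_3 = 0.5840·(-4) + (-0.7321)·1 + (-0.2221)·4 + 0.2714·(-3) = -4.7708.
u_3 = a_3 + 0.0000·q_1 + 4.7708·q_2 = (-1.2138, -2.4926, 2.9405, -1.7050).
‖u_3‖ = 4.3863, so q_3 = (-0.2767, -0.5683, 0.6704, -0.3887).
Qᵀb = (-2.6833, 1.2174, -4.1475).
Back-substitute: x_3 = -4.1475/4.3863 = -0.9456.
x_2 = (1.2174 + 4.7708·(-0.9456))/6.0787 = -0.5418.
x_1 = (-2.6833 − 2.0125·(-0.5418) + 0.0000·(-0.9456))/4.4721 = -0.3562.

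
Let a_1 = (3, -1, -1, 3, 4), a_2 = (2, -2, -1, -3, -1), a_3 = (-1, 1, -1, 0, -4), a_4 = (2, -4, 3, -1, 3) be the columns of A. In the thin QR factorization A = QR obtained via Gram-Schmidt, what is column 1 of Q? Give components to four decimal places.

e_1 = (0.5000, -0.1667, -0.1667, 0.5000, 0.6667)

a_1 = (3, -1, -1, 3, 4); ‖a_1‖ = 6.0000, so e_1 = (0.5000, -0.1667, -0.1667, 0.5000, 0.6667).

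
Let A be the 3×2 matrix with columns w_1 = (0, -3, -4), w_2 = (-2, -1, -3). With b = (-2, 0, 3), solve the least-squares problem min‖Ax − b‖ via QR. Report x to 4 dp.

q_1 = w_1/‖w_1‖ = (0, -3, -4)/5.0000 = (0.0000, -0.6000, -0.8000).
r_{12} = q_1·w_2 = 3.0000.
u_2 = w_2 − 3.0000·q_1 = (-2.0000, 0.8000, -0.6000).
‖u_2‖ = 2.2361, so q_2 = (-0.8944, 0.3578, -0.2683).
Qᵀb = (-2.4000, 0.9839).
Back-substitute: x_2 = 0.9839/2.2361 = 0.4400.
x_1 = (-2.4000 − 3.0000·0.4400)/5.0000 = -0.7440.

x = (-0.7440, 0.4400)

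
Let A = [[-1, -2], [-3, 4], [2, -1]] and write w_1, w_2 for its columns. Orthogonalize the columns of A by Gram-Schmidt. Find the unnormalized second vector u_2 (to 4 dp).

u_2 = (-2.8571, 1.4286, 0.7143)

w_1 = (-1, -3, 2); ‖w_1‖ = 3.7417, so e_1 = (-0.2673, -0.8018, 0.5345).
e_1·w_2 = (-0.2673)·(-2) + (-0.8018)·4 + 0.5345·(-1) = -3.2071.
u_2 = w_2 + 3.2071·e_1 = (-2.8571, 1.4286, 0.7143).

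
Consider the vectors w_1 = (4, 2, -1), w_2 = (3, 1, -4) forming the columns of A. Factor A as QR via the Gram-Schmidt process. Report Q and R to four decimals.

w_1 = (4, 2, -1); ‖w_1‖ = 4.5826, so e_1 = (0.8729, 0.4364, -0.2182).
e_1·w_2 = 0.8729·3 + 0.4364·1 + (-0.2182)·(-4) = 3.9279.
u_2 = w_2 − 3.9279·e_1 = (-0.4286, -0.7143, -3.1429).
‖u_2‖ = 3.2514, so e_2 = (-0.1318, -0.2197, -0.9666).

Q = [[0.8729, -0.1318], [0.4364, -0.2197], [-0.2182, -0.9666]], R = [[4.5826, 3.9279], [0.0000, 3.2514]]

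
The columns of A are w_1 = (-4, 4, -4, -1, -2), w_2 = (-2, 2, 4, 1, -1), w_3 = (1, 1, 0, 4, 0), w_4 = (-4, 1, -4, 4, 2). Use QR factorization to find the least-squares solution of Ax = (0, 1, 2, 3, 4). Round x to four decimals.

w_1 = (-4, 4, -4, -1, -2); ‖w_1‖ = 7.2801, so e_1 = (-0.5494, 0.5494, -0.5494, -0.1374, -0.2747).
e_1·w_2 = (-0.5494)·(-2) + 0.5494·2 + (-0.5494)·4 + (-0.1374)·1 + (-0.2747)·(-1) = 0.1374.
u_2 = w_2 − 0.1374·e_1 = (-1.9245, 1.9245, 4.0755, 1.0189, -0.9623).
‖u_2‖ = 5.0972, so e_2 = (-0.3776, 0.3776, 0.7996, 0.1999, -0.1888).
e_1·w_3 = (-0.5494)·1 + 0.5494·1 + (-0.5494)·0 + (-0.1374)·4 + (-0.2747)·0 = -0.5494; e_2·w_3 = (-0.3776)·1 + 0.3776·1 + 0.7996·0 + 0.1999·4 + (-0.1888)·0 = 0.7996.
u_3 = w_3 + 0.5494·e_1 − 0.7996·e_2 = (1.0000, 1.0000, -0.9412, 3.7647, 0.0000).
‖u_3‖ = 4.1302, so e_3 = (0.2421, 0.2421, -0.2279, 0.9115, 0.0000).
e_1·w_4 = (-0.5494)·(-4) + 0.5494·1 + (-0.5494)·(-4) + (-0.1374)·4 + (-0.2747)·2 = 3.8461; e_2·w_4 = (-0.3776)·(-4) + 0.3776·1 + 0.7996·(-4) + 0.1999·4 + (-0.1888)·2 = -0.8884; e_3·w_4 = 0.2421·(-4) + 0.2421·1 + (-0.2279)·(-4) + 0.9115·4 + (0.0000)·2 = 3.8311.
u_4 = w_4 − 3.8461·e_1 + 0.8884·e_2 − 3.8311·e_3 = (-3.1498, -1.7054, -0.3034, 1.2138, 2.8889).
‖u_4‖ = 4.7687, so e_4 = (-0.6605, -0.3576, -0.0636, 0.2545, 0.6058).
Qᵀb = (-2.0604, 1.8212, 2.5209, 2.7019).
Back-substitute: x_4 = 2.7019/4.7687 = 0.5666.
x_3 = (2.5209 − 3.8311·0.5666)/4.1302 = 0.0848.
x_2 = (1.8212 − 0.7996·0.0848 + 0.8884·0.5666)/5.0972 = 0.4428.
x_1 = (-2.0604 − 0.1374·0.4428 + 0.5494·0.0848 − 3.8461·0.5666)/7.2801 = -0.5843.

x = (-0.5843, 0.4428, 0.0848, 0.5666)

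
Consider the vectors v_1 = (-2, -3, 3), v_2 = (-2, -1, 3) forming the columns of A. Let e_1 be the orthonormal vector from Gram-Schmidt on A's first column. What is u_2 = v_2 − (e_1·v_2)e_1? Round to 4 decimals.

v_1 = (-2, -3, 3); ‖v_1‖ = 4.6904, so e_1 = (-0.4264, -0.6396, 0.6396).
e_1·v_2 = (-0.4264)·(-2) + (-0.6396)·(-1) + 0.6396·3 = 3.4112.
u_2 = v_2 − 3.4112·e_1 = (-0.5455, 1.1818, 0.8182).

u_2 = (-0.5455, 1.1818, 0.8182)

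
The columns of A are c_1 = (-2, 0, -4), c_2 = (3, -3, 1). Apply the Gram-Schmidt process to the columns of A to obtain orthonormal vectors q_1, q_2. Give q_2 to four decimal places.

c_1 = (-2, 0, -4); ‖c_1‖ = 4.4721, so q_1 = (-0.4472, 0.0000, -0.8944).
q_1·c_2 = (-0.4472)·3 + 0.0000·(-3) + (-0.8944)·1 = -2.2361.
u_2 = c_2 + 2.2361·q_1 = (2.0000, -3.0000, -1.0000).
‖u_2‖ = 3.7417, so q_2 = (0.5345, -0.8018, -0.2673).

q_2 = (0.5345, -0.8018, -0.2673)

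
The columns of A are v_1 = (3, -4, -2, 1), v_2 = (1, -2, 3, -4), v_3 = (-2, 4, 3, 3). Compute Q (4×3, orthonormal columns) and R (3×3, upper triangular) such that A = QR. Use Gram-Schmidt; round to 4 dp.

v_1 = (3, -4, -2, 1); ‖v_1‖ = 5.4772, so q_1 = (0.5477, -0.7303, -0.3651, 0.1826).
q_1·v_2 = 0.5477·1 + (-0.7303)·(-2) + (-0.3651)·3 + 0.1826·(-4) = 0.1826.
u_2 = v_2 − 0.1826·q_1 = (0.9000, -1.8667, 3.0667, -4.0333).
‖u_2‖ = 5.4742, so q_2 = (0.1644, -0.3410, 0.5602, -0.7368).
q_1·v_3 = 0.5477·(-2) + (-0.7303)·4 + (-0.3651)·3 + 0.1826·3 = -4.5644; q_2·v_3 = 0.1644·(-2) + (-0.3410)·4 + 0.5602·3 + (-0.7368)·3 = -2.2226.
u_3 = v_3 + 4.5644·q_1 + 2.2226·q_2 = (0.8654, -0.0912, 2.5784, 2.1958).
‖u_3‖ = 3.4967, so q_3 = (0.2475, -0.0261, 0.7374, 0.6280).

Q = [[0.5477, 0.1644, 0.2475], [-0.7303, -0.3410, -0.0261], [-0.3651, 0.5602, 0.7374], [0.1826, -0.7368, 0.6280]], R = [[5.4772, 0.1826, -4.5644], [0.0000, 5.4742, -2.2226], [0.0000, 0.0000, 3.4967]]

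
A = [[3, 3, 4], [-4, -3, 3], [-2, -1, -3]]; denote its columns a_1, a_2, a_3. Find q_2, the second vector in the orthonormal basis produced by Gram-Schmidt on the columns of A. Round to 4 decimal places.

q_2 = (0.7126, 0.1980, 0.6730)

q_1 = a_1/‖a_1‖ = (3, -4, -2)/5.3852 = (0.5571, -0.7428, -0.3714).
r_{12} = q_1·a_2 = 4.2710.
u_2 = a_2 − 4.2710·q_1 = (0.6207, 0.1724, 0.5862).
‖u_2‖ = 0.8710, so q_2 = (0.7126, 0.1980, 0.6730).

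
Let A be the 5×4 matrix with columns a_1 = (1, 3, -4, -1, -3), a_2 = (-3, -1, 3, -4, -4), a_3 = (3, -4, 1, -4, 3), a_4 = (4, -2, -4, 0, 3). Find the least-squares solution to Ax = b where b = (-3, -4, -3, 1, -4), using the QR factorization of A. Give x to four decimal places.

a_1 = (1, 3, -4, -1, -3); ‖a_1‖ = 6.0000, so q_1 = (0.1667, 0.5000, -0.6667, -0.1667, -0.5000).
q_1·a_2 = 0.1667·(-3) + 0.5000·(-1) + (-0.6667)·3 + (-0.1667)·(-4) + (-0.5000)·(-4) = -0.3333.
u_2 = a_2 + 0.3333·q_1 = (-2.9444, -0.8333, 2.7778, -4.0556, -4.1667).
‖u_2‖ = 7.1336, so q_2 = (-0.4128, -0.1168, 0.3894, -0.5685, -0.5841).
q_1·a_3 = 0.1667·3 + 0.5000·(-4) + (-0.6667)·1 + (-0.1667)·(-4) + (-0.5000)·3 = -3.0000; q_2·a_3 = (-0.4128)·3 + (-0.1168)·(-4) + 0.3894·1 + (-0.5685)·(-4) + (-0.5841)·3 = 0.1402.
u_3 = a_3 + 3.0000·q_1 − 0.1402·q_2 = (3.5579, -2.4836, -1.0546, -4.4203, 1.5819).
‖u_3‖ = 6.4792, so q_3 = (0.5491, -0.3833, -0.1628, -0.6822, 0.2441).
q_1·a_4 = 0.1667·4 + 0.5000·(-2) + (-0.6667)·(-4) + (-0.1667)·0 + (-0.5000)·3 = 0.8333; q_2·a_4 = (-0.4128)·4 + (-0.1168)·(-2) + 0.3894·(-4) + (-0.5685)·0 + (-0.5841)·3 = -4.7272; q_3·a_4 = 0.5491·4 + (-0.3833)·(-2) + (-0.1628)·(-4) + (-0.6822)·0 + 0.2441·3 = 4.3466.
u_4 = a_4 − 0.8333·q_1 + 4.7272·q_2 − 4.3466·q_3 = (-0.4769, -1.3027, -0.8962, 0.4168, -0.4056).
‖u_4‖ = 1.7510, so q_4 = (-0.2723, -0.7440, -0.5118, 0.2380, -0.2317).
Qᵀb = (1.3333, 2.3052, -1.2846, 6.4932).
Back-substitute: x_4 = 6.4932/1.7510 = 3.7082.
x_3 = (-1.2846 − 4.3466·3.7082)/6.4792 = -2.6860.
x_2 = (2.3052 − 0.1402·(-2.6860) + 4.7272·3.7082)/7.1336 = 2.8332.
x_1 = (1.3333 + 0.3333·2.8332 + 3.0000·(-2.6860) − 0.8333·3.7082)/6.0000 = -1.4784.

x = (-1.4784, 2.8332, -2.6860, 3.7082)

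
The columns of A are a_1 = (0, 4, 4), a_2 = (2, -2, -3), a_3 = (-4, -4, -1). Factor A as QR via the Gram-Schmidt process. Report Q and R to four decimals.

Q = [[0.0000, 0.9428, 0.3333], [0.7071, 0.2357, -0.6667], [0.7071, -0.2357, 0.6667]], R = [[5.6569, -3.5355, -3.5355], [0.0000, 2.1213, -4.4783], [0.0000, 0.0000, 0.6667]]

a_1 = (0, 4, 4); ‖a_1‖ = 5.6569, so e_1 = (0.0000, 0.7071, 0.7071).
e_1·a_2 = 0.0000·2 + 0.7071·(-2) + 0.7071·(-3) = -3.5355.
u_2 = a_2 + 3.5355·e_1 = (2.0000, 0.5000, -0.5000).
‖u_2‖ = 2.1213, so e_2 = (0.9428, 0.2357, -0.2357).
e_1·a_3 = 0.0000·(-4) + 0.7071·(-4) + 0.7071·(-1) = -3.5355; e_2·a_3 = 0.9428·(-4) + 0.2357·(-4) + (-0.2357)·(-1) = -4.4783.
u_3 = a_3 + 3.5355·e_1 + 4.4783·e_2 = (0.2222, -0.4444, 0.4444).
‖u_3‖ = 0.6667, so e_3 = (0.3333, -0.6667, 0.6667).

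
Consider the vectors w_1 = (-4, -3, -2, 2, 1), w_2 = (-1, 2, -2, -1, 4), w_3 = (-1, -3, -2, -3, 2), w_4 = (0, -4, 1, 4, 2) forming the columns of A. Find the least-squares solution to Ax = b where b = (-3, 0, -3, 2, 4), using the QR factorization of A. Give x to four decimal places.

e_1 = w_1/‖w_1‖ = (-4, -3, -2, 2, 1)/5.8310 = (-0.6860, -0.5145, -0.3430, 0.3430, 0.1715).
r_{12} = e_1·w_2 = 0.6860.
u_2 = w_2 − 0.6860·e_1 = (-0.5294, 2.3529, -1.7647, -1.2353, 3.8824).
‖u_2‖ = 5.0527, so e_2 = (-0.1048, 0.4657, -0.3493, -0.2445, 0.7684).
r_{13} = e_1·w_3 = 2.2295; r_{23} = e_2·w_3 = 1.6765.
u_3 = w_3 − 2.2295·e_1 − 1.6765·e_2 = (0.7051, -2.6336, -0.6498, -3.3548, 0.3295).
‖u_3‖ = 4.3839, so e_3 = (0.1608, -0.6007, -0.1482, -0.7653, 0.0752).
r_{14} = e_1·w_4 = 3.4300; r_{24} = e_2·w_4 = -1.6532; r_{34} = e_3·w_4 = -0.6559.
u_4 = w_4 − 3.4300·e_1 + 1.6532·e_2 + 0.6559·e_3 = (2.2852, -1.8595, 1.5019, 1.9174, 2.7313).
‖u_4‖ = 4.6981, so e_4 = (0.4864, -0.3958, 0.3197, 0.4081, 0.5814).
Qᵀb = (4.4590, 3.9467, -1.2677, 0.7235).
Back-substitute: x_4 = 0.7235/4.6981 = 0.1540.
x_3 = (-1.2677 + 0.6559·0.1540)/4.3839 = -0.2661.
x_2 = (3.9467 − 1.6765·(-0.2661) + 1.6532·0.1540)/5.0527 = 0.9198.
x_1 = (4.4590 − 0.6860·0.9198 − 2.2295·(-0.2661) − 3.4300·0.1540)/5.8310 = 0.6677.

x = (0.6677, 0.9198, -0.2661, 0.1540)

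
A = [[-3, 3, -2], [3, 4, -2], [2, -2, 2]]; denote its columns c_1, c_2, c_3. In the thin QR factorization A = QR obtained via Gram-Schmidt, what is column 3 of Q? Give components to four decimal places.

e_3 = (0.5547, 0.0000, 0.8321)

c_1 = (-3, 3, 2); ‖c_1‖ = 4.6904, so e_1 = (-0.6396, 0.6396, 0.4264).
e_1·c_2 = (-0.6396)·3 + 0.6396·4 + 0.4264·(-2) = -0.2132.
u_2 = c_2 + 0.2132·e_1 = (2.8636, 4.1364, -1.9091).
‖u_2‖ = 5.3809, so e_2 = (0.5322, 0.7687, -0.3548).
e_1·c_3 = (-0.6396)·(-2) + 0.6396·(-2) + 0.4264·2 = 0.8528; e_2·c_3 = 0.5322·(-2) + 0.7687·(-2) + (-0.3548)·2 = -3.3113.
u_3 = c_3 − 0.8528·e_1 + 3.3113·e_2 = (0.3077, 0.0000, 0.4615).
‖u_3‖ = 0.5547, so e_3 = (0.5547, 0.0000, 0.8321).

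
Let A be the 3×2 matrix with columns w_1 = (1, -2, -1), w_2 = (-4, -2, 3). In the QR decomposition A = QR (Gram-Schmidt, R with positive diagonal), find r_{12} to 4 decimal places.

r_{12} = -1.2247

w_1 = (1, -2, -1); ‖w_1‖ = 2.4495, so e_1 = (0.4082, -0.8165, -0.4082).
r_{12} = e_1·w_2 = -1.2247.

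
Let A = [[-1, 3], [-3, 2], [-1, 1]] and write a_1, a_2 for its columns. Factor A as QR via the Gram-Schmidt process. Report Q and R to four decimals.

Q = [[-0.3015, 0.9437], [-0.9045, -0.3282], [-0.3015, 0.0410]], R = [[3.3166, -3.0151], [0.0000, 2.2156]]

a_1 = (-1, -3, -1); ‖a_1‖ = 3.3166, so e_1 = (-0.3015, -0.9045, -0.3015).
e_1·a_2 = (-0.3015)·3 + (-0.9045)·2 + (-0.3015)·1 = -3.0151.
u_2 = a_2 + 3.0151·e_1 = (2.0909, -0.7273, 0.0909).
‖u_2‖ = 2.2156, so e_2 = (0.9437, -0.3282, 0.0410).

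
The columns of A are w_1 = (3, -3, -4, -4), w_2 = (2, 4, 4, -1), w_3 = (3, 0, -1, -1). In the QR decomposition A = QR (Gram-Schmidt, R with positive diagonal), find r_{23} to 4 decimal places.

w_1 = (3, -3, -4, -4); ‖w_1‖ = 7.0711, so q_1 = (0.4243, -0.4243, -0.5657, -0.5657).
q_1·w_2 = 0.4243·2 + (-0.4243)·4 + (-0.5657)·4 + (-0.5657)·(-1) = -2.5456.
u_2 = w_2 + 2.5456·q_1 = (3.0800, 2.9200, 2.5600, -2.4400).
‖u_2‖ = 5.5245, so q_2 = (0.5575, 0.5286, 0.4634, -0.4417).
r_{23} = q_2·w_3 = 1.6508.

r_{23} = 1.6508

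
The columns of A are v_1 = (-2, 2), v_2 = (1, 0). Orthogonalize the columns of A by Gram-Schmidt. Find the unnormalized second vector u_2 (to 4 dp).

q_1 = v_1/‖v_1‖ = (-2, 2)/2.8284 = (-0.7071, 0.7071).
r_{12} = q_1·v_2 = -0.7071.
u_2 = v_2 + 0.7071·q_1 = (0.5000, 0.5000).

u_2 = (0.5000, 0.5000)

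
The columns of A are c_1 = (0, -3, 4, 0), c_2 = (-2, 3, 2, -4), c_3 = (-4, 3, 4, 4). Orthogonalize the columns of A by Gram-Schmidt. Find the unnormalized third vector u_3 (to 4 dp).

u_3 = (-3.4369, 3.0291, 2.2718, 5.1262)

c_1 = (0, -3, 4, 0); ‖c_1‖ = 5.0000, so q_1 = (0.0000, -0.6000, 0.8000, 0.0000).
q_1·c_2 = 0.0000·(-2) + (-0.6000)·3 + 0.8000·2 + 0.0000·(-4) = -0.2000.
u_2 = c_2 + 0.2000·q_1 = (-2.0000, 2.8800, 2.1600, -4.0000).
‖u_2‖ = 5.7411, so q_2 = (-0.3484, 0.5016, 0.3762, -0.6967).
q_1·c_3 = 0.0000·(-4) + (-0.6000)·3 + 0.8000·4 + 0.0000·4 = 1.4000; q_2·c_3 = (-0.3484)·(-4) + 0.5016·3 + 0.3762·4 + (-0.6967)·4 = 1.6164.
u_3 = c_3 − 1.4000·q_1 − 1.6164·q_2 = (-3.4369, 3.0291, 2.2718, 5.1262).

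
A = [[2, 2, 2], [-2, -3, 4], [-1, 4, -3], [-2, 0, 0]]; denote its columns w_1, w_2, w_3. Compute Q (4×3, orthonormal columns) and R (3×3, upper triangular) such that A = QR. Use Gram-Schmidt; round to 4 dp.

Q = [[0.5547, 0.2103, 0.7798], [-0.5547, -0.4055, 0.6065], [-0.2774, 0.8711, 0.0650], [-0.5547, 0.1802, 0.1408]], R = [[3.6056, 1.6641, -0.2774], [0.0000, 5.1216, -3.8149], [0.0000, 0.0000, 3.7907]]

q_1 = w_1/‖w_1‖ = (2, -2, -1, -2)/3.6056 = (0.5547, -0.5547, -0.2774, -0.5547).
r_{12} = q_1·w_2 = 1.6641.
u_2 = w_2 − 1.6641·q_1 = (1.0769, -2.0769, 4.4615, 0.9231).
‖u_2‖ = 5.1216, so q_2 = (0.2103, -0.4055, 0.8711, 0.1802).
r_{13} = q_1·w_3 = -0.2774; r_{23} = q_2·w_3 = -3.8149.
u_3 = w_3 + 0.2774·q_1 + 3.8149·q_2 = (2.9560, 2.2991, 0.2463, 0.5337).
‖u_3‖ = 3.7907, so q_3 = (0.7798, 0.6065, 0.0650, 0.1408).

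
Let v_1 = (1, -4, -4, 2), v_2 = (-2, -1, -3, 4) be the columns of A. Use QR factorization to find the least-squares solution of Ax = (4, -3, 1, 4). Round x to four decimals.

x = (0.6773, -0.2300)

e_1 = v_1/‖v_1‖ = (1, -4, -4, 2)/6.0828 = (0.1644, -0.6576, -0.6576, 0.3288).
r_{12} = e_1·v_2 = 3.6168.
u_2 = v_2 − 3.6168·e_1 = (-2.5946, 1.3784, -0.6216, 2.8108).
‖u_2‖ = 4.1133, so e_2 = (-0.6308, 0.3351, -0.1511, 0.6834).
Qᵀb = (3.2880, -0.9462).
Back-substitute: x_2 = -0.9462/4.1133 = -0.2300.
x_1 = (3.2880 − 3.6168·(-0.2300))/6.0828 = 0.6773.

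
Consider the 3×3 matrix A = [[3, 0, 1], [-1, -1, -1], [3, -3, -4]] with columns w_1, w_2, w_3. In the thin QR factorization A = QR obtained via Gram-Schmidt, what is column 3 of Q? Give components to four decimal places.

e_3 = (0.5345, 0.8018, -0.2673)

e_1 = w_1/‖w_1‖ = (3, -1, 3)/4.3589 = (0.6882, -0.2294, 0.6882).
r_{12} = e_1·w_2 = -1.8353.
u_2 = w_2 + 1.8353·e_1 = (1.2632, -1.4211, -1.7368).
‖u_2‖ = 2.5752, so e_2 = (0.4905, -0.5518, -0.6745).
r_{13} = e_1·w_3 = -1.8353; r_{23} = e_2·w_3 = 3.7401.
u_3 = w_3 + 1.8353·e_1 − 3.7401·e_2 = (0.4286, 0.6429, -0.2143).
‖u_3‖ = 0.8018, so e_3 = (0.5345, 0.8018, -0.2673).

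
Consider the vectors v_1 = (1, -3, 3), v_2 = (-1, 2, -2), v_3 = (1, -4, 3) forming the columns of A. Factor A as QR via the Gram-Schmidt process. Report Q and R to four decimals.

Q = [[0.2294, -0.9733, 0.0000], [-0.6882, -0.1622, -0.7071], [0.6882, 0.1622, -0.7071]], R = [[4.3589, -2.9824, 5.0471], [0.0000, 0.3244, 0.1622], [0.0000, 0.0000, 0.7071]]

v_1 = (1, -3, 3); ‖v_1‖ = 4.3589, so e_1 = (0.2294, -0.6882, 0.6882).
e_1·v_2 = 0.2294·(-1) + (-0.6882)·2 + 0.6882·(-2) = -2.9824.
u_2 = v_2 + 2.9824·e_1 = (-0.3158, -0.0526, 0.0526).
‖u_2‖ = 0.3244, so e_2 = (-0.9733, -0.1622, 0.1622).
e_1·v_3 = 0.2294·1 + (-0.6882)·(-4) + 0.6882·3 = 5.0471; e_2·v_3 = (-0.9733)·1 + (-0.1622)·(-4) + 0.1622·3 = 0.1622.
u_3 = v_3 − 5.0471·e_1 − 0.1622·e_2 = (0.0000, -0.5000, -0.5000).
‖u_3‖ = 0.7071, so e_3 = (0.0000, -0.7071, -0.7071).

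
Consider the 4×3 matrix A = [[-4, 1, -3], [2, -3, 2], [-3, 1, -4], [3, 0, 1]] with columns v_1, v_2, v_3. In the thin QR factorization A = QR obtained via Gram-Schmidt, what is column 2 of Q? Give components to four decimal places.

q_2 = (-0.1439, -0.9047, -0.0103, 0.4009)

v_1 = (-4, 2, -3, 3); ‖v_1‖ = 6.1644, so q_1 = (-0.6489, 0.3244, -0.4867, 0.4867).
q_1·v_2 = (-0.6489)·1 + 0.3244·(-3) + (-0.4867)·1 + 0.4867·0 = -2.1089.
u_2 = v_2 + 2.1089·q_1 = (-0.3684, -2.3158, -0.0263, 1.0263).
‖u_2‖ = 2.5598, so q_2 = (-0.1439, -0.9047, -0.0103, 0.4009).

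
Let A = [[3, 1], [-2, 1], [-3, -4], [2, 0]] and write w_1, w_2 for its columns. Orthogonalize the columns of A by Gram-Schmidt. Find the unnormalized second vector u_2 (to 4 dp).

q_1 = w_1/‖w_1‖ = (3, -2, -3, 2)/5.0990 = (0.5883, -0.3922, -0.5883, 0.3922).
r_{12} = q_1·w_2 = 2.5495.
u_2 = w_2 − 2.5495·q_1 = (-0.5000, 2.0000, -2.5000, -1.0000).

u_2 = (-0.5000, 2.0000, -2.5000, -1.0000)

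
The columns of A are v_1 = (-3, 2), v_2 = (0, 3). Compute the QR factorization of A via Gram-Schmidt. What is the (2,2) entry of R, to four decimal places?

v_1 = (-3, 2); ‖v_1‖ = 3.6056, so e_1 = (-0.8321, 0.5547).
e_1·v_2 = (-0.8321)·0 + 0.5547·3 = 1.6641.
u_2 = v_2 − 1.6641·e_1 = (1.3846, 2.0769).
r_{22} = ‖u_2‖ = 2.4962.

r_{22} = 2.4962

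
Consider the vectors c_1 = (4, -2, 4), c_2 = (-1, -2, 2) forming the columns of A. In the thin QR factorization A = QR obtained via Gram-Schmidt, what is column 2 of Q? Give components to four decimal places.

c_1 = (4, -2, 4); ‖c_1‖ = 6.0000, so e_1 = (0.6667, -0.3333, 0.6667).
e_1·c_2 = 0.6667·(-1) + (-0.3333)·(-2) + 0.6667·2 = 1.3333.
u_2 = c_2 − 1.3333·e_1 = (-1.8889, -1.5556, 1.1111).
‖u_2‖ = 2.6874, so e_2 = (-0.7029, -0.5788, 0.4134).

e_2 = (-0.7029, -0.5788, 0.4134)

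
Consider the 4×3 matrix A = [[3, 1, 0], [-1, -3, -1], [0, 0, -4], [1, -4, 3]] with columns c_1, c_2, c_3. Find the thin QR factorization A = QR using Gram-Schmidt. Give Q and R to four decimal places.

Q = [[0.9045, 0.0898, -0.2011], [-0.3015, -0.5566, -0.3735], [0.0000, 0.0000, -0.8759], [0.3015, -0.8259, 0.2298]], R = [[3.3166, 0.6030, 1.2060], [0.0000, 5.0632, -1.9212], [0.0000, 0.0000, 4.5667]]

e_1 = c_1/‖c_1‖ = (3, -1, 0, 1)/3.3166 = (0.9045, -0.3015, 0.0000, 0.3015).
r_{12} = e_1·c_2 = 0.6030.
u_2 = c_2 − 0.6030·e_1 = (0.4545, -2.8182, 0.0000, -4.1818).
‖u_2‖ = 5.0632, so e_2 = (0.0898, -0.5566, 0.0000, -0.8259).
r_{13} = e_1·c_3 = 1.2060; r_{23} = e_2·c_3 = -1.9212.
u_3 = c_3 − 1.2060·e_1 + 1.9212·e_2 = (-0.9184, -1.7057, -4.0000, 1.0496).
‖u_3‖ = 4.5667, so e_3 = (-0.2011, -0.3735, -0.8759, 0.2298).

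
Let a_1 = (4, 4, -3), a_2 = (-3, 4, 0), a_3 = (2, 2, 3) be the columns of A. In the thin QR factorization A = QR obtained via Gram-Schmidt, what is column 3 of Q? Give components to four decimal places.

q_3 = (0.3778, 0.2833, 0.8815)

a_1 = (4, 4, -3); ‖a_1‖ = 6.4031, so q_1 = (0.6247, 0.6247, -0.4685).
q_1·a_2 = 0.6247·(-3) + 0.6247·4 + (-0.4685)·0 = 0.6247.
u_2 = a_2 − 0.6247·q_1 = (-3.3902, 3.6098, 0.2927).
‖u_2‖ = 4.9608, so q_2 = (-0.6834, 0.7277, 0.0590).
q_1·a_3 = 0.6247·2 + 0.6247·2 + (-0.4685)·3 = 1.0932; q_2·a_3 = (-0.6834)·2 + 0.7277·2 + 0.0590·3 = 0.2655.
u_3 = a_3 − 1.0932·q_1 − 0.2655·q_2 = (1.4985, 1.1239, 3.4965).
‖u_3‖ = 3.9667, so q_3 = (0.3778, 0.2833, 0.8815).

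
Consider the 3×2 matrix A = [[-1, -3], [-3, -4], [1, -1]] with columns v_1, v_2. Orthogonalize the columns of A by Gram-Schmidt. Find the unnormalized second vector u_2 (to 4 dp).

u_2 = (-1.7273, -0.1818, -2.2727)

v_1 = (-1, -3, 1); ‖v_1‖ = 3.3166, so q_1 = (-0.3015, -0.9045, 0.3015).
q_1·v_2 = (-0.3015)·(-3) + (-0.9045)·(-4) + 0.3015·(-1) = 4.2212.
u_2 = v_2 − 4.2212·q_1 = (-1.7273, -0.1818, -2.2727).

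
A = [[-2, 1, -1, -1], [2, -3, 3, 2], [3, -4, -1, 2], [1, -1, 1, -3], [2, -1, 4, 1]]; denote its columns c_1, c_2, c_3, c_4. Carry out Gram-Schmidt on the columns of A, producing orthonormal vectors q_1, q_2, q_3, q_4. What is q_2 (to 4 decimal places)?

q_2 = (-0.5486, -0.4572, -0.4343, 0.0229, 0.5486)

c_1 = (-2, 2, 3, 1, 2); ‖c_1‖ = 4.6904, so q_1 = (-0.4264, 0.4264, 0.6396, 0.2132, 0.4264).
q_1·c_2 = (-0.4264)·1 + 0.4264·(-3) + 0.6396·(-4) + 0.2132·(-1) + 0.4264·(-1) = -4.9036.
u_2 = c_2 + 4.9036·q_1 = (-1.0909, -0.9091, -0.8636, 0.0455, 1.0909).
‖u_2‖ = 1.9886, so q_2 = (-0.5486, -0.4572, -0.4343, 0.0229, 0.5486).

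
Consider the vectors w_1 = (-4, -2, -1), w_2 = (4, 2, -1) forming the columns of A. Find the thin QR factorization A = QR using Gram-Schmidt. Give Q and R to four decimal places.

w_1 = (-4, -2, -1); ‖w_1‖ = 4.5826, so q_1 = (-0.8729, -0.4364, -0.2182).
q_1·w_2 = (-0.8729)·4 + (-0.4364)·2 + (-0.2182)·(-1) = -4.1461.
u_2 = w_2 + 4.1461·q_1 = (0.3810, 0.1905, -1.9048).
‖u_2‖ = 1.9518, so q_2 = (0.1952, 0.0976, -0.9759).

Q = [[-0.8729, 0.1952], [-0.4364, 0.0976], [-0.2182, -0.9759]], R = [[4.5826, -4.1461], [0.0000, 1.9518]]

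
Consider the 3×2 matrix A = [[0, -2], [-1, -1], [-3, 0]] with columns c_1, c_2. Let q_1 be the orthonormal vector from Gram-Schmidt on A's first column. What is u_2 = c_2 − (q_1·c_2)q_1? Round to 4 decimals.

u_2 = (-2.0000, -0.9000, 0.3000)

c_1 = (0, -1, -3); ‖c_1‖ = 3.1623, so q_1 = (0.0000, -0.3162, -0.9487).
q_1·c_2 = 0.0000·(-2) + (-0.3162)·(-1) + (-0.9487)·0 = 0.3162.
u_2 = c_2 − 0.3162·q_1 = (-2.0000, -0.9000, 0.3000).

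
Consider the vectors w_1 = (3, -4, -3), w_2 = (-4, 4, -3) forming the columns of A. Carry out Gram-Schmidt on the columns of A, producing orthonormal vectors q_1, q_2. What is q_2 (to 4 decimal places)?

q_2 = (-0.4215, 0.3202, -0.8484)

w_1 = (3, -4, -3); ‖w_1‖ = 5.8310, so q_1 = (0.5145, -0.6860, -0.5145).
q_1·w_2 = 0.5145·(-4) + (-0.6860)·4 + (-0.5145)·(-3) = -3.2585.
u_2 = w_2 + 3.2585·q_1 = (-2.3235, 1.7647, -4.6765).
‖u_2‖ = 5.5120, so q_2 = (-0.4215, 0.3202, -0.8484).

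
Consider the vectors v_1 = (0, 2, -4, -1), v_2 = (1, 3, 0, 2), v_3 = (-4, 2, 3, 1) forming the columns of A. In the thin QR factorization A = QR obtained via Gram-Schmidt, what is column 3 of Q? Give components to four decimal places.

q_1 = v_1/‖v_1‖ = (0, 2, -4, -1)/4.5826 = (0.0000, 0.4364, -0.8729, -0.2182).
r_{12} = q_1·v_2 = 0.8729.
u_2 = v_2 − 0.8729·q_1 = (1.0000, 2.6190, 0.7619, 2.1905).
‖u_2‖ = 3.6384, so q_2 = (0.2748, 0.7198, 0.2094, 0.6020).
r_{13} = q_1·v_3 = -1.9640; r_{23} = q_2·v_3 = 1.5705.
u_3 = v_3 + 1.9640·q_1 − 1.5705·q_2 = (-4.4317, 1.7266, 0.9568, -0.3741).
‖u_3‖ = 4.8658, so q_3 = (-0.9108, 0.3548, 0.1966, -0.0769).

q_3 = (-0.9108, 0.3548, 0.1966, -0.0769)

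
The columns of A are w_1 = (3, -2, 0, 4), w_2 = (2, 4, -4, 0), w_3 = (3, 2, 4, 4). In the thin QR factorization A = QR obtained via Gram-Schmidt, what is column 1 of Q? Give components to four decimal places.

q_1 = (0.5571, -0.3714, 0.0000, 0.7428)

q_1 = w_1/‖w_1‖ = (3, -2, 0, 4)/5.3852 = (0.5571, -0.3714, 0.0000, 0.7428).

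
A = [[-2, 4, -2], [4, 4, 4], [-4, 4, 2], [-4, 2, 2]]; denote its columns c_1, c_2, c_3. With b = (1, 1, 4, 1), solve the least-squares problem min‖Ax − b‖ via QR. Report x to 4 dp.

x = (-0.2619, 0.3312, 0.2294)

c_1 = (-2, 4, -4, -4); ‖c_1‖ = 7.2111, so e_1 = (-0.2774, 0.5547, -0.5547, -0.5547).
e_1·c_2 = (-0.2774)·4 + 0.5547·4 + (-0.5547)·4 + (-0.5547)·2 = -2.2188.
u_2 = c_2 + 2.2188·e_1 = (3.3846, 5.2308, 2.7692, 0.7692).
‖u_2‖ = 6.8613, so e_2 = (0.4933, 0.7624, 0.4036, 0.1121).
e_1·c_3 = (-0.2774)·(-2) + 0.5547·4 + (-0.5547)·2 + (-0.5547)·2 = 0.5547; e_2·c_3 = 0.4933·(-2) + 0.7624·4 + 0.4036·2 + 0.1121·2 = 3.0943.
u_3 = c_3 − 0.5547·e_1 − 3.0943·e_2 = (-3.3725, 1.3333, 1.0588, 1.9608).
‖u_3‖ = 4.2565, so e_3 = (-0.7923, 0.3132, 0.2488, 0.4607).
Qᵀb = (-2.4962, 2.9822, 0.9766).
Back-substitute: x_3 = 0.9766/4.2565 = 0.2294.
x_2 = (2.9822 − 3.0943·0.2294)/6.8613 = 0.3312.
x_1 = (-2.4962 + 2.2188·0.3312 − 0.5547·0.2294)/7.2111 = -0.2619.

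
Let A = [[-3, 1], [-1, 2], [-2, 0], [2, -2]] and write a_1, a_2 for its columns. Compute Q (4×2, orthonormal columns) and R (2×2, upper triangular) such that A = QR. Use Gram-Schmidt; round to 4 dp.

e_1 = a_1/‖a_1‖ = (-3, -1, -2, 2)/4.2426 = (-0.7071, -0.2357, -0.4714, 0.4714).
r_{12} = e_1·a_2 = -2.1213.
u_2 = a_2 + 2.1213·e_1 = (-0.5000, 1.5000, -1.0000, -1.0000).
‖u_2‖ = 2.1213, so e_2 = (-0.2357, 0.7071, -0.4714, -0.4714).

Q = [[-0.7071, -0.2357], [-0.2357, 0.7071], [-0.4714, -0.4714], [0.4714, -0.4714]], R = [[4.2426, -2.1213], [0.0000, 2.1213]]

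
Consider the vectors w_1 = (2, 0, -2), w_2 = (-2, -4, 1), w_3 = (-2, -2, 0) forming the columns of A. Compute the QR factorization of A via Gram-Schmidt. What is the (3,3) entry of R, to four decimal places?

w_1 = (2, 0, -2); ‖w_1‖ = 2.8284, so q_1 = (0.7071, 0.0000, -0.7071).
q_1·w_2 = 0.7071·(-2) + 0.0000·(-4) + (-0.7071)·1 = -2.1213.
u_2 = w_2 + 2.1213·q_1 = (-0.5000, -4.0000, -0.5000).
‖u_2‖ = 4.0620, so q_2 = (-0.1231, -0.9847, -0.1231).
q_1·w_3 = 0.7071·(-2) + 0.0000·(-2) + (-0.7071)·0 = -1.4142; q_2·w_3 = (-0.1231)·(-2) + (-0.9847)·(-2) + (-0.1231)·0 = 2.2156.
u_3 = w_3 + 1.4142·q_1 − 2.2156·q_2 = (-0.7273, 0.1818, -0.7273).
r_{33} = ‖u_3‖ = 1.0445.

r_{33} = 1.0445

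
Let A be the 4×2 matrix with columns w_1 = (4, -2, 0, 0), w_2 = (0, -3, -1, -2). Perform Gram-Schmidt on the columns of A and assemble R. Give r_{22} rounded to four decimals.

r_{22} = 3.4928

w_1 = (4, -2, 0, 0); ‖w_1‖ = 4.4721, so e_1 = (0.8944, -0.4472, 0.0000, 0.0000).
e_1·w_2 = 0.8944·0 + (-0.4472)·(-3) + 0.0000·(-1) + 0.0000·(-2) = 1.3416.
u_2 = w_2 − 1.3416·e_1 = (-1.2000, -2.4000, -1.0000, -2.0000).
r_{22} = ‖u_2‖ = 3.4928.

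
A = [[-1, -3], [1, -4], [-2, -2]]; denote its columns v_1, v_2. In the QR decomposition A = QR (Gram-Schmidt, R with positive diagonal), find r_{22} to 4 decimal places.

q_1 = v_1/‖v_1‖ = (-1, 1, -2)/2.4495 = (-0.4082, 0.4082, -0.8165).
r_{12} = q_1·v_2 = 1.2247.
u_2 = v_2 − 1.2247·q_1 = (-2.5000, -4.5000, -1.0000).
r_{22} = ‖u_2‖ = 5.2440.

r_{22} = 5.2440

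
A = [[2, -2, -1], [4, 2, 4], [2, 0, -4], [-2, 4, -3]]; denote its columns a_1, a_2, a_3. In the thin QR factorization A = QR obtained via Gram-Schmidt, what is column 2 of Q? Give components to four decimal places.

q_2 = (-0.3542, 0.5313, 0.0590, 0.7674)

a_1 = (2, 4, 2, -2); ‖a_1‖ = 5.2915, so q_1 = (0.3780, 0.7559, 0.3780, -0.3780).
q_1·a_2 = 0.3780·(-2) + 0.7559·2 + 0.3780·0 + (-0.3780)·4 = -0.7559.
u_2 = a_2 + 0.7559·q_1 = (-1.7143, 2.5714, 0.2857, 3.7143).
‖u_2‖ = 4.8403, so q_2 = (-0.3542, 0.5313, 0.0590, 0.7674).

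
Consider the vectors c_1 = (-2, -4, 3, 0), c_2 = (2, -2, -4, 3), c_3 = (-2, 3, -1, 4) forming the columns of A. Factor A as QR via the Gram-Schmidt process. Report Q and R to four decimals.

c_1 = (-2, -4, 3, 0); ‖c_1‖ = 5.3852, so e_1 = (-0.3714, -0.7428, 0.5571, 0.0000).
e_1·c_2 = (-0.3714)·2 + (-0.7428)·(-2) + 0.5571·(-4) + 0.0000·3 = -1.4856.
u_2 = c_2 + 1.4856·e_1 = (1.4483, -3.1034, -3.1724, 3.0000).
‖u_2‖ = 5.5492, so e_2 = (0.2610, -0.5593, -0.5717, 0.5406).
e_1·c_3 = (-0.3714)·(-2) + (-0.7428)·3 + 0.5571·(-1) + 0.0000·4 = -2.0426; e_2·c_3 = 0.2610·(-2) + (-0.5593)·3 + (-0.5717)·(-1) + 0.5406·4 = 0.5344.
u_3 = c_3 + 2.0426·e_1 − 0.5344·e_2 = (-2.8981, 1.7816, 0.4434, 3.7111).
‖u_3‖ = 5.0539, so e_3 = (-0.5734, 0.3525, 0.0877, 0.7343).

Q = [[-0.3714, 0.2610, -0.5734], [-0.7428, -0.5593, 0.3525], [0.5571, -0.5717, 0.0877], [0.0000, 0.5406, 0.7343]], R = [[5.3852, -1.4856, -2.0426], [0.0000, 5.5492, 0.5344], [0.0000, 0.0000, 5.0539]]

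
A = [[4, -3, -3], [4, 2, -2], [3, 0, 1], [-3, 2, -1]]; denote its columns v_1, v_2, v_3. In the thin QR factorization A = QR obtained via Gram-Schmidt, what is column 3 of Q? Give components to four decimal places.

q_3 = (-0.5560, -0.2756, 0.5504, -0.5584)

v_1 = (4, 4, 3, -3); ‖v_1‖ = 7.0711, so q_1 = (0.5657, 0.5657, 0.4243, -0.4243).
q_1·v_2 = 0.5657·(-3) + 0.5657·2 + 0.4243·0 + (-0.4243)·2 = -1.4142.
u_2 = v_2 + 1.4142·q_1 = (-2.2000, 2.8000, 0.6000, 1.4000).
‖u_2‖ = 3.8730, so q_2 = (-0.5680, 0.7230, 0.1549, 0.3615).
q_1·v_3 = 0.5657·(-3) + 0.5657·(-2) + 0.4243·1 + (-0.4243)·(-1) = -1.9799; q_2·v_3 = (-0.5680)·(-3) + 0.7230·(-2) + 0.1549·1 + 0.3615·(-1) = 0.0516.
u_3 = v_3 + 1.9799·q_1 − 0.0516·q_2 = (-1.8507, -0.9173, 1.8320, -1.8587).
‖u_3‖ = 3.3283, so q_3 = (-0.5560, -0.2756, 0.5504, -0.5584).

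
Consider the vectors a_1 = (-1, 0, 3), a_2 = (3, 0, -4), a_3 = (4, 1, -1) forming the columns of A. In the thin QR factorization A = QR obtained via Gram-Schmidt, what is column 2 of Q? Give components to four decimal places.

a_1 = (-1, 0, 3); ‖a_1‖ = 3.1623, so e_1 = (-0.3162, 0.0000, 0.9487).
e_1·a_2 = (-0.3162)·3 + 0.0000·0 + 0.9487·(-4) = -4.7434.
u_2 = a_2 + 4.7434·e_1 = (1.5000, 0.0000, 0.5000).
‖u_2‖ = 1.5811, so e_2 = (0.9487, 0.0000, 0.3162).

e_2 = (0.9487, 0.0000, 0.3162)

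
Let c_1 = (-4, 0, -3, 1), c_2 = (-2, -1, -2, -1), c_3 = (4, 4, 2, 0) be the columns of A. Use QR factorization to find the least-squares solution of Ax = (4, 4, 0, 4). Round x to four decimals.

c_1 = (-4, 0, -3, 1); ‖c_1‖ = 5.0990, so q_1 = (-0.7845, 0.0000, -0.5883, 0.1961).
q_1·c_2 = (-0.7845)·(-2) + 0.0000·(-1) + (-0.5883)·(-2) + 0.1961·(-1) = 2.5495.
u_2 = c_2 − 2.5495·q_1 = (0.0000, -1.0000, -0.5000, -1.5000).
‖u_2‖ = 1.8708, so q_2 = (0.0000, -0.5345, -0.2673, -0.8018).
q_1·c_3 = (-0.7845)·4 + 0.0000·4 + (-0.5883)·2 + 0.1961·0 = -4.3146; q_2·c_3 = 0.0000·4 + (-0.5345)·4 + (-0.2673)·2 + (-0.8018)·0 = -2.6726.
u_3 = c_3 + 4.3146·q_1 + 2.6726·q_2 = (0.6154, 2.5714, -1.2527, -1.2967).
‖u_3‖ = 3.2003, so q_3 = (0.1923, 0.8035, -0.3914, -0.4052).
Qᵀb = (-2.3534, -5.3452, 2.3624).
Back-substitute: x_3 = 2.3624/3.2003 = 0.7382.
x_2 = (-5.3452 + 2.6726·0.7382)/1.8708 = -1.8026.
x_1 = (-2.3534 − 2.5495·(-1.8026) + 4.3146·0.7382)/5.0990 = 1.0644.

x = (1.0644, -1.8026, 0.7382)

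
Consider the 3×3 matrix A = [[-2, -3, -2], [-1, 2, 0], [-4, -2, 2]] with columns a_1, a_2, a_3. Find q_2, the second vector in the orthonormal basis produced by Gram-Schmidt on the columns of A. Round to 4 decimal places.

q_2 = (-0.5831, 0.8074, 0.0897)

q_1 = a_1/‖a_1‖ = (-2, -1, -4)/4.5826 = (-0.4364, -0.2182, -0.8729).
r_{12} = q_1·a_2 = 2.6186.
u_2 = a_2 − 2.6186·q_1 = (-1.8571, 2.5714, 0.2857).
‖u_2‖ = 3.1848, so q_2 = (-0.5831, 0.8074, 0.0897).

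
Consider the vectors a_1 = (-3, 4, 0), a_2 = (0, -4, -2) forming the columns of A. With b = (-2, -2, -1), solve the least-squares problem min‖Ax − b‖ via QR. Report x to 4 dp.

a_1 = (-3, 4, 0); ‖a_1‖ = 5.0000, so e_1 = (-0.6000, 0.8000, 0.0000).
e_1·a_2 = (-0.6000)·0 + 0.8000·(-4) + 0.0000·(-2) = -3.2000.
u_2 = a_2 + 3.2000·e_1 = (-1.9200, -1.4400, -2.0000).
‖u_2‖ = 3.1241, so e_2 = (-0.6146, -0.4609, -0.6402).
Qᵀb = (-0.4000, 2.7912).
Back-substitute: x_2 = 2.7912/3.1241 = 0.8934.
x_1 = (-0.4000 + 3.2000·0.8934)/5.0000 = 0.4918.

x = (0.4918, 0.8934)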